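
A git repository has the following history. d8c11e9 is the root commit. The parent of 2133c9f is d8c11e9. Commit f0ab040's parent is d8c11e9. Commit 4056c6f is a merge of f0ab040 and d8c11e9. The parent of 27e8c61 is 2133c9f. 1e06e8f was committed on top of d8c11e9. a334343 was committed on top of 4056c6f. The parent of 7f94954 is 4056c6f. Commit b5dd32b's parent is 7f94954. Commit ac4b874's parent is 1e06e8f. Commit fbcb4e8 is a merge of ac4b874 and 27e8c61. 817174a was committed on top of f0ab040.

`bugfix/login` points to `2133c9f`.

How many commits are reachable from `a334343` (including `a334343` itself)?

4

Walking parent pointers from a334343: reachable set = {4056c6f, a334343, d8c11e9, f0ab040}.
That is 4 commits.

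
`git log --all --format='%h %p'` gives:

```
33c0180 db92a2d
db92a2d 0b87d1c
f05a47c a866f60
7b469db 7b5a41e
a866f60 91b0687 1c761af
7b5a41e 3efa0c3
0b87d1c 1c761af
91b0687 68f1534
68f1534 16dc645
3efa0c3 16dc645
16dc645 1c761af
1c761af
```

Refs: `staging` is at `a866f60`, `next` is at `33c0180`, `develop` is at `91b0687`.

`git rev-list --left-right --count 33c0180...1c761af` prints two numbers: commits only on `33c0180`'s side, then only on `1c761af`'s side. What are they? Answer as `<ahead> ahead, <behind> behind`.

Reachable from 33c0180: {0b87d1c, 1c761af, 33c0180, db92a2d}.
Reachable from 1c761af: {1c761af}.
Only in 33c0180's history (ahead): {0b87d1c, 33c0180, db92a2d} — 3.
Only in 1c761af's history (behind): {} — 0.

3 ahead, 0 behind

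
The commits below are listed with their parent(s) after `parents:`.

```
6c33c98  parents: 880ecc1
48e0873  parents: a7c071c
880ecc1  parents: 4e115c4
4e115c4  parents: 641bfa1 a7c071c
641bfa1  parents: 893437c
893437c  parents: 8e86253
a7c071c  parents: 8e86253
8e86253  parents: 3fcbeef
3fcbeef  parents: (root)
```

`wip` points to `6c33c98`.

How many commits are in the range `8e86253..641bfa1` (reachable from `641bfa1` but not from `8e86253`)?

Reachable from 641bfa1: {3fcbeef, 641bfa1, 893437c, 8e86253}.
Reachable from 8e86253: {3fcbeef, 8e86253}.
In 641bfa1's history but not 8e86253's: {641bfa1, 893437c} — 2 commits.

2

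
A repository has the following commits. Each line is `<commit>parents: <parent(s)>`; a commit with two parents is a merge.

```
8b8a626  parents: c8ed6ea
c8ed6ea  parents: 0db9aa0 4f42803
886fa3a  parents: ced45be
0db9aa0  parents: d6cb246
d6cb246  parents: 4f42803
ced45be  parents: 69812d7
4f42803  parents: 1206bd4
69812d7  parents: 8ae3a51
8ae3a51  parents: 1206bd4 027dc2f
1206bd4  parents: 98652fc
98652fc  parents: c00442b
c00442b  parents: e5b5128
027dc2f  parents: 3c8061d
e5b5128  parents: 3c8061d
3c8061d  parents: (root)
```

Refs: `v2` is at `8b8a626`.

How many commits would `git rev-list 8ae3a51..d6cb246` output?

2

Reachable from d6cb246: {1206bd4, 3c8061d, 4f42803, 98652fc, c00442b, d6cb246, e5b5128}.
Reachable from 8ae3a51: {027dc2f, 1206bd4, 3c8061d, 8ae3a51, 98652fc, c00442b, e5b5128}.
In d6cb246's history but not 8ae3a51's: {4f42803, d6cb246} — 2 commits.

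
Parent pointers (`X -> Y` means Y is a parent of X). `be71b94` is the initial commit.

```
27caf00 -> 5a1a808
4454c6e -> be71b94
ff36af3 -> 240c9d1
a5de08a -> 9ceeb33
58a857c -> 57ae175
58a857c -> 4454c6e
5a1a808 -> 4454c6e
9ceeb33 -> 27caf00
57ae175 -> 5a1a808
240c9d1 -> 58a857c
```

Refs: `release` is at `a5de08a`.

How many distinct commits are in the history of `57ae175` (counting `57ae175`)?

4

Walking parent pointers from 57ae175: reachable set = {4454c6e, 57ae175, 5a1a808, be71b94}.
That is 4 commits.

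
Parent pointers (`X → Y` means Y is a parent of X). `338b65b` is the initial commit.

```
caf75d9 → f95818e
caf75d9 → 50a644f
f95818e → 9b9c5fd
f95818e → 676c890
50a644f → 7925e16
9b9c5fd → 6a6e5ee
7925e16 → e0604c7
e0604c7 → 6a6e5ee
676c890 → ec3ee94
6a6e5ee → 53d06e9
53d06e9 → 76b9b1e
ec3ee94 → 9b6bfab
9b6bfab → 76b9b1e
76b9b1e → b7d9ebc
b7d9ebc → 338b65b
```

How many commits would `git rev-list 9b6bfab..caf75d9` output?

10

Reachable from caf75d9: {338b65b, 50a644f, 53d06e9, 676c890, 6a6e5ee, 76b9b1e, 7925e16, 9b6bfab, 9b9c5fd, b7d9ebc, caf75d9, e0604c7, ec3ee94, f95818e}.
Reachable from 9b6bfab: {338b65b, 76b9b1e, 9b6bfab, b7d9ebc}.
In caf75d9's history but not 9b6bfab's: {50a644f, 53d06e9, 676c890, 6a6e5ee, 7925e16, 9b9c5fd, caf75d9, e0604c7, ec3ee94, f95818e} — 10 commits.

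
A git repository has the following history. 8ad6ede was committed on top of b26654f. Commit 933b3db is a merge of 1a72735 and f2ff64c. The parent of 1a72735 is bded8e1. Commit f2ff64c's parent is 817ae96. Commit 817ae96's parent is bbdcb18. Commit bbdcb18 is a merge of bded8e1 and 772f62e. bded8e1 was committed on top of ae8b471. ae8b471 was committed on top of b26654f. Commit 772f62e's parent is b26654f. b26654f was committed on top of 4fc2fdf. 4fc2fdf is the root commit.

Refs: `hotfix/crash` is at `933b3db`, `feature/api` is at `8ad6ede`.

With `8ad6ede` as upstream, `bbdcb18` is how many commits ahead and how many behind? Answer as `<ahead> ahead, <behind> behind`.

4 ahead, 1 behind

Reachable from bbdcb18: {4fc2fdf, 772f62e, ae8b471, b26654f, bbdcb18, bded8e1}.
Reachable from 8ad6ede: {4fc2fdf, 8ad6ede, b26654f}.
Only in bbdcb18's history (ahead): {772f62e, ae8b471, bbdcb18, bded8e1} — 4.
Only in 8ad6ede's history (behind): {8ad6ede} — 1.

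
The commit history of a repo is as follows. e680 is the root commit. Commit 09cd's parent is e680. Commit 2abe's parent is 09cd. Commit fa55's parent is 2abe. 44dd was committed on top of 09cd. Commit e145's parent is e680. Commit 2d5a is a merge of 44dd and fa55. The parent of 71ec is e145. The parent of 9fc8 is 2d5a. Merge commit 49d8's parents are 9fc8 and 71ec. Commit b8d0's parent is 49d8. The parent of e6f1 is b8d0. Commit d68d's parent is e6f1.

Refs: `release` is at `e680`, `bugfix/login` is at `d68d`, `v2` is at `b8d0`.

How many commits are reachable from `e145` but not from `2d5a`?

1

Reachable from e145: {e145, e680}.
Reachable from 2d5a: {09cd, 2abe, 2d5a, 44dd, e680, fa55}.
In e145's history but not 2d5a's: {e145} — 1 commit.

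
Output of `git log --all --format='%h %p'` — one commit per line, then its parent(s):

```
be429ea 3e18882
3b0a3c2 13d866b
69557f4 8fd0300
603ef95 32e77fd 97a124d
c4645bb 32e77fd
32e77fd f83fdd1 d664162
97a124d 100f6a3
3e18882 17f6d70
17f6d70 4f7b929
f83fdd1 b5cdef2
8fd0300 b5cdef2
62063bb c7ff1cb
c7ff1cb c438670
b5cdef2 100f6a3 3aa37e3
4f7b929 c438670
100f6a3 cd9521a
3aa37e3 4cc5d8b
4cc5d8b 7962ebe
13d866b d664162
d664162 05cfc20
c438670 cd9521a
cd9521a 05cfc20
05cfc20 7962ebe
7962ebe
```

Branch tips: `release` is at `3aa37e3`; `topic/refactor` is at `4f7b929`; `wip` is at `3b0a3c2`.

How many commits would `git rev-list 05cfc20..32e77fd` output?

8

Reachable from 32e77fd: {05cfc20, 100f6a3, 32e77fd, 3aa37e3, 4cc5d8b, 7962ebe, b5cdef2, cd9521a, d664162, f83fdd1}.
Reachable from 05cfc20: {05cfc20, 7962ebe}.
In 32e77fd's history but not 05cfc20's: {100f6a3, 32e77fd, 3aa37e3, 4cc5d8b, b5cdef2, cd9521a, d664162, f83fdd1} — 8 commits.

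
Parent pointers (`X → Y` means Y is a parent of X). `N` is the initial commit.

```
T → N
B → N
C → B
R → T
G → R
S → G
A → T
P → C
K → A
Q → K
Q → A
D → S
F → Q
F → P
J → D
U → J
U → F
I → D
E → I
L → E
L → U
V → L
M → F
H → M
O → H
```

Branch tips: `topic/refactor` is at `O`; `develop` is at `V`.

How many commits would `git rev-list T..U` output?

Reachable from U: {A, B, C, D, F, G, J, K, N, P, Q, R, S, T, U}.
Reachable from T: {N, T}.
In U's history but not T's: {A, B, C, D, F, G, J, K, P, Q, R, S, U} — 13 commits.

13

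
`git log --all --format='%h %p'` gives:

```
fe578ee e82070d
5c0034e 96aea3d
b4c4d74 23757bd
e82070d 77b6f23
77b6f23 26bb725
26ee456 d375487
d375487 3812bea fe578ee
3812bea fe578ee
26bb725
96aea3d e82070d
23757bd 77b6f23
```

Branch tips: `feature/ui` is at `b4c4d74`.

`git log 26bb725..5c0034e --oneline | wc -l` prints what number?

Reachable from 5c0034e: {26bb725, 5c0034e, 77b6f23, 96aea3d, e82070d}.
Reachable from 26bb725: {26bb725}.
In 5c0034e's history but not 26bb725's: {5c0034e, 77b6f23, 96aea3d, e82070d} — 4 commits.

4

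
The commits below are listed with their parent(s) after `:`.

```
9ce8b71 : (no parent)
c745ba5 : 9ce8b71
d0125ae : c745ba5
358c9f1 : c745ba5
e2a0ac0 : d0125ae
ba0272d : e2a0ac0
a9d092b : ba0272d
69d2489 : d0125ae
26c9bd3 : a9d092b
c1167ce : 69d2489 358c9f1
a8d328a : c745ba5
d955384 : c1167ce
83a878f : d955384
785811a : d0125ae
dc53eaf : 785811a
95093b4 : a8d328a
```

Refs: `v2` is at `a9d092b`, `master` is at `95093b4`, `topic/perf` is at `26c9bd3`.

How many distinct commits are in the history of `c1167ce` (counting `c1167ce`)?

6

Walking parent pointers from c1167ce: reachable set = {358c9f1, 69d2489, 9ce8b71, c1167ce, c745ba5, d0125ae}.
That is 6 commits.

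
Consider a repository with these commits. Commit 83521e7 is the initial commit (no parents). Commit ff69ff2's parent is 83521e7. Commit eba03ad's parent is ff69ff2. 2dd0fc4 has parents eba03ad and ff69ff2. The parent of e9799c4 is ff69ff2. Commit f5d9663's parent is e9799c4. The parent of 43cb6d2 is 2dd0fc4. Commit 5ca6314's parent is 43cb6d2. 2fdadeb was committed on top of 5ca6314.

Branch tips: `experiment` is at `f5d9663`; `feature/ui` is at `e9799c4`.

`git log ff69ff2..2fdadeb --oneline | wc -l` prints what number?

Reachable from 2fdadeb: {2dd0fc4, 2fdadeb, 43cb6d2, 5ca6314, 83521e7, eba03ad, ff69ff2}.
Reachable from ff69ff2: {83521e7, ff69ff2}.
In 2fdadeb's history but not ff69ff2's: {2dd0fc4, 2fdadeb, 43cb6d2, 5ca6314, eba03ad} — 5 commits.

5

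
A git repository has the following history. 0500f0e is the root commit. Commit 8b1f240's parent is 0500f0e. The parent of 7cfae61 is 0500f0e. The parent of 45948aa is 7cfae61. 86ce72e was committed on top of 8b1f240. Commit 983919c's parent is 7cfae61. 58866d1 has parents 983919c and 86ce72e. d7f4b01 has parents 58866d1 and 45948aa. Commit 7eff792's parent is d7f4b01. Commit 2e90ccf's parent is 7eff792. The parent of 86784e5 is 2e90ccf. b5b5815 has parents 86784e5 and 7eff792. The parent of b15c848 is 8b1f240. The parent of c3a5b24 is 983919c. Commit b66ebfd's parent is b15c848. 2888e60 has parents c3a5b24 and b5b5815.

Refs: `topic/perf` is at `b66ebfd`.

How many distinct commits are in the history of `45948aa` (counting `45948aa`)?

3

Walking parent pointers from 45948aa: reachable set = {0500f0e, 45948aa, 7cfae61}.
That is 3 commits.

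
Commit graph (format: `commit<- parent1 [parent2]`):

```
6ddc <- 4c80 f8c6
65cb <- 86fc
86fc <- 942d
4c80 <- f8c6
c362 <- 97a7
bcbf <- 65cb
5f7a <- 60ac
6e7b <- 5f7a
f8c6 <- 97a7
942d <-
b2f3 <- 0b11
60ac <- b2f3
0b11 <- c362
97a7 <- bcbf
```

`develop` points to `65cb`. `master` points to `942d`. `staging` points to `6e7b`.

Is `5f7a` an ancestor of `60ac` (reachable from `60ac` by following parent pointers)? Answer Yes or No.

Ancestors of 60ac: {0b11, 60ac, 65cb, 86fc, 942d, 97a7, b2f3, bcbf, c362}.
5f7a is not in that set, so it is not an ancestor of 60ac.

No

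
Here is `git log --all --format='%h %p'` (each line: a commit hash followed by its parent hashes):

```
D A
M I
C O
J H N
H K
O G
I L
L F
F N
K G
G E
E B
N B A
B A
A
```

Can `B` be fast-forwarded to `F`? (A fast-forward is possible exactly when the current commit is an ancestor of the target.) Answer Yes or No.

A fast-forward from B to F is possible iff B is an ancestor of F.
Ancestors of F: {A, B, F, N}.
B is among them, so fast-forward is possible.

Yes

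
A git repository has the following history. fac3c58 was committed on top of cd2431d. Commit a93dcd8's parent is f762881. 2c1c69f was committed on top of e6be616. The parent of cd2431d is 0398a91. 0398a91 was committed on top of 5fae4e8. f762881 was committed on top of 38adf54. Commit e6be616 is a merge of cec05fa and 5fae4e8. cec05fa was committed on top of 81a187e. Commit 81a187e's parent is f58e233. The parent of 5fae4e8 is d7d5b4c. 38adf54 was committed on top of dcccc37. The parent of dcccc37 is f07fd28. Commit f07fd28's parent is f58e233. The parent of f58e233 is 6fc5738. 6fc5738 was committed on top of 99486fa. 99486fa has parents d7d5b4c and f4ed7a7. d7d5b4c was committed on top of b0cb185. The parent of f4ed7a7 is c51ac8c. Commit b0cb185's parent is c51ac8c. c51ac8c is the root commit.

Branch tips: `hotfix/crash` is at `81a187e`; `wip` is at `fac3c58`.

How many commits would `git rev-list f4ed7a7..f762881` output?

9

Reachable from f762881: {38adf54, 6fc5738, 99486fa, b0cb185, c51ac8c, d7d5b4c, dcccc37, f07fd28, f4ed7a7, f58e233, f762881}.
Reachable from f4ed7a7: {c51ac8c, f4ed7a7}.
In f762881's history but not f4ed7a7's: {38adf54, 6fc5738, 99486fa, b0cb185, d7d5b4c, dcccc37, f07fd28, f58e233, f762881} — 9 commits.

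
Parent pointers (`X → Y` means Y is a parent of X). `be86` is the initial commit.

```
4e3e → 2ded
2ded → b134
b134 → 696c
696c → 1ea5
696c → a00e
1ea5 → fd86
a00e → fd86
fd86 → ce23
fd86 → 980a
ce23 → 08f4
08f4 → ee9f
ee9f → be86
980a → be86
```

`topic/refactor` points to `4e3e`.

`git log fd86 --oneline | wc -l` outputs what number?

6

Walking parent pointers from fd86: reachable set = {08f4, 980a, be86, ce23, ee9f, fd86}.
That is 6 commits.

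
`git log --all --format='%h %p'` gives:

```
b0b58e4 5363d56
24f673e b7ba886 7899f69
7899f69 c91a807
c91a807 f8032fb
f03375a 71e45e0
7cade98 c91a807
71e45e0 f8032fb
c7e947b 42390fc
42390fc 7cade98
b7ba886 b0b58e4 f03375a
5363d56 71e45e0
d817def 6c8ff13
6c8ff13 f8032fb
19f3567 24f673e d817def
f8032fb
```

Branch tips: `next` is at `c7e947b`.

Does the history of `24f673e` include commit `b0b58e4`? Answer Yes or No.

Yes

Ancestors of 24f673e (commits reachable by following parents): {24f673e, 5363d56, 71e45e0, 7899f69, b0b58e4, b7ba886, c91a807, f03375a, f8032fb}.
b0b58e4 is in that set, so it is an ancestor of 24f673e.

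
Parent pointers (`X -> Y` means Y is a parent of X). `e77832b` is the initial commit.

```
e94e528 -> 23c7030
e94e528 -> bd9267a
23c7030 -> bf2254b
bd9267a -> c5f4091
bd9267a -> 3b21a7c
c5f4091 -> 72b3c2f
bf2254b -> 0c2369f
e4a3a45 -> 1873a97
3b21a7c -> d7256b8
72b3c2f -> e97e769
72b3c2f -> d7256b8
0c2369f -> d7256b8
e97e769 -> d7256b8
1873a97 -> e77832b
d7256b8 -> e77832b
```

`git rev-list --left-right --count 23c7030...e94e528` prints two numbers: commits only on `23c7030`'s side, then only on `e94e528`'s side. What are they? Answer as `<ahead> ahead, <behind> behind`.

Reachable from 23c7030: {0c2369f, 23c7030, bf2254b, d7256b8, e77832b}.
Reachable from e94e528: {0c2369f, 23c7030, 3b21a7c, 72b3c2f, bd9267a, bf2254b, c5f4091, d7256b8, e77832b, e94e528, e97e769}.
Only in 23c7030's history (ahead): {} — 0.
Only in e94e528's history (behind): {3b21a7c, 72b3c2f, bd9267a, c5f4091, e94e528, e97e769} — 6.

0 ahead, 6 behind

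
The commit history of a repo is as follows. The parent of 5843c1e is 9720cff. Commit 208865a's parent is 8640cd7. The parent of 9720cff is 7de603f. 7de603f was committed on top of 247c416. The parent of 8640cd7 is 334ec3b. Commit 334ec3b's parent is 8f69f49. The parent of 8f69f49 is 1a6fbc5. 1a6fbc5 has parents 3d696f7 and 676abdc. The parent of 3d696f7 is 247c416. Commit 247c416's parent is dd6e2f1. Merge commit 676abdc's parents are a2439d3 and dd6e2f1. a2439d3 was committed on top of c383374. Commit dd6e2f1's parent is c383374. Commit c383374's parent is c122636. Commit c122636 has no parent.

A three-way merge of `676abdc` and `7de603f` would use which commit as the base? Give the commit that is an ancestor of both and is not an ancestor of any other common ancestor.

dd6e2f1

Ancestors of 676abdc: {676abdc, a2439d3, c122636, c383374, dd6e2f1}.
Ancestors of 7de603f: {247c416, 7de603f, c122636, c383374, dd6e2f1}.
Common ancestors: {c122636, c383374, dd6e2f1}.
Among these, dd6e2f1 is not an ancestor of any other common ancestor — it is the merge base.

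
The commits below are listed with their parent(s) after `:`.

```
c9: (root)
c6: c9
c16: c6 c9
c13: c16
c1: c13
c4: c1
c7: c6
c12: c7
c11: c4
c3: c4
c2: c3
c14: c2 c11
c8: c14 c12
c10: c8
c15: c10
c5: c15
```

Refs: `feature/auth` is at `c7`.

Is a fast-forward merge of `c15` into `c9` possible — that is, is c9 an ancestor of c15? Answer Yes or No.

A fast-forward from c9 to c15 is possible iff c9 is an ancestor of c15.
Ancestors of c15: {c1, c10, c11, c12, c13, c14, c15, c16, c2, c3, c4, c6, c7, c8, c9}.
c9 is among them, so fast-forward is possible.

Yes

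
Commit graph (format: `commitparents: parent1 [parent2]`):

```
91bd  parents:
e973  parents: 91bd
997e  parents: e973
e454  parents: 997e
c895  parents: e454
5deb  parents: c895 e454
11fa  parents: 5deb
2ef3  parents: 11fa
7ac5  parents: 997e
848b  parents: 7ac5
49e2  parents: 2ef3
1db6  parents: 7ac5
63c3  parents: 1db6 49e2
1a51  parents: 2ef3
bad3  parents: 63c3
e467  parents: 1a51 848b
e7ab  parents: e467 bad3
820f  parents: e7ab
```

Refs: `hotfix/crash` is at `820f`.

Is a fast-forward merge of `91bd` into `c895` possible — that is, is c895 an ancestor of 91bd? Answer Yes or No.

A fast-forward from c895 to 91bd is possible iff c895 is an ancestor of 91bd.
Ancestors of 91bd: {91bd}.
c895 is not among them, so fast-forward is not possible.

No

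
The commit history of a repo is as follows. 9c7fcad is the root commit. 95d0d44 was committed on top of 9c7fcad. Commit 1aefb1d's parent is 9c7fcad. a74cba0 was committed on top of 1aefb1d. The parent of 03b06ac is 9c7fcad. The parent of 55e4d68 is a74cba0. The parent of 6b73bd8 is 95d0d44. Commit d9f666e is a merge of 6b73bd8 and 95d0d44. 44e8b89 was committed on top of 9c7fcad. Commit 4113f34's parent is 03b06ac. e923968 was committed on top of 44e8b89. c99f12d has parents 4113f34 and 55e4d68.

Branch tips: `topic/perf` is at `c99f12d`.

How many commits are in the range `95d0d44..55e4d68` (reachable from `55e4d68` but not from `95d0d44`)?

Reachable from 55e4d68: {1aefb1d, 55e4d68, 9c7fcad, a74cba0}.
Reachable from 95d0d44: {95d0d44, 9c7fcad}.
In 55e4d68's history but not 95d0d44's: {1aefb1d, 55e4d68, a74cba0} — 3 commits.

3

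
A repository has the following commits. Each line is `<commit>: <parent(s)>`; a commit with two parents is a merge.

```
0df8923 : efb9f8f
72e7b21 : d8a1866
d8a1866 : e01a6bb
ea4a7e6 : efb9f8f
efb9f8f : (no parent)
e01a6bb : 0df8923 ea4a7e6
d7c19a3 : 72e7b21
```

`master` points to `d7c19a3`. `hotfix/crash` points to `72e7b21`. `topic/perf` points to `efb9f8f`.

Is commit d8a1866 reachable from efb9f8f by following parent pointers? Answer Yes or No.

No

Ancestors of efb9f8f: {efb9f8f}.
d8a1866 is not in that set, so it is not an ancestor of efb9f8f.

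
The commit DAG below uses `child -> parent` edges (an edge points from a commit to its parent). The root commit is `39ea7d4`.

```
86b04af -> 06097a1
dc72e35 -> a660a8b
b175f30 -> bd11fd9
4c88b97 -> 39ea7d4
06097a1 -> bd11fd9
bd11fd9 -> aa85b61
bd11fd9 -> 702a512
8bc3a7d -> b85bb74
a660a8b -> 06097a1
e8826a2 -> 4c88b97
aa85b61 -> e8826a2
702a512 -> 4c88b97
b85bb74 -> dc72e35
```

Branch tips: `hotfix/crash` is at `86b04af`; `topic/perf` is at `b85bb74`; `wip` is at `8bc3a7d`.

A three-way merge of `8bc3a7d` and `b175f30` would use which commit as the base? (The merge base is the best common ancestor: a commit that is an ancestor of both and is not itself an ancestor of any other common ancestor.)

Ancestors of 8bc3a7d: {06097a1, 39ea7d4, 4c88b97, 702a512, 8bc3a7d, a660a8b, aa85b61, b85bb74, bd11fd9, dc72e35, e8826a2}.
Ancestors of b175f30: {39ea7d4, 4c88b97, 702a512, aa85b61, b175f30, bd11fd9, e8826a2}.
Common ancestors: {39ea7d4, 4c88b97, 702a512, aa85b61, bd11fd9, e8826a2}.
Among these, bd11fd9 is not an ancestor of any other common ancestor — it is the merge base.

bd11fd9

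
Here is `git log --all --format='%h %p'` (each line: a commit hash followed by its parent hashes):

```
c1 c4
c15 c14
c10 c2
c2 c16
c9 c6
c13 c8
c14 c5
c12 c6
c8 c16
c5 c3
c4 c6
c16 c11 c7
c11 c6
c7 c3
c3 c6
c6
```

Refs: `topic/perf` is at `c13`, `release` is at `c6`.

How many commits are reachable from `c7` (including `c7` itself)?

Walking parent pointers from c7: reachable set = {c3, c6, c7}.
That is 3 commits.

3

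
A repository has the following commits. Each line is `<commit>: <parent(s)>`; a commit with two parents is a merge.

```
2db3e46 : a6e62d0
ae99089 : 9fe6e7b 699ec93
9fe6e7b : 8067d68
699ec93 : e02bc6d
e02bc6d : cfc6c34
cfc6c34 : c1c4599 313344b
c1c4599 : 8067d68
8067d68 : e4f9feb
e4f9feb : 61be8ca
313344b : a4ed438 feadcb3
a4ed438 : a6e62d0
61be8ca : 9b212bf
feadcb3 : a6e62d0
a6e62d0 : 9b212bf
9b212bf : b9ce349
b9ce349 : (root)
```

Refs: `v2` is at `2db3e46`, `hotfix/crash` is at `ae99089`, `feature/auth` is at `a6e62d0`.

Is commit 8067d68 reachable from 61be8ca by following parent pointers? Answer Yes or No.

No

Ancestors of 61be8ca: {61be8ca, 9b212bf, b9ce349}.
8067d68 is not in that set, so it is not an ancestor of 61be8ca.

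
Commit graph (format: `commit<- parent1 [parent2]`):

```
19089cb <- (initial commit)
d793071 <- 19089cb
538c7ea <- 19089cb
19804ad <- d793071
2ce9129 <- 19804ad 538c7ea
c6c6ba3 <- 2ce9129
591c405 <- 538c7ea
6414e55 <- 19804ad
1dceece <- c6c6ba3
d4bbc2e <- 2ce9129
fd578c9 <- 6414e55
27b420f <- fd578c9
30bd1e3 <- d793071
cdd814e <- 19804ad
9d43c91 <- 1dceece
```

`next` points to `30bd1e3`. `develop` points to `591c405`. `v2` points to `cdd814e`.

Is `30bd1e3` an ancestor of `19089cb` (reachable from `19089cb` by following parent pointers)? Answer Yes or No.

No

Ancestors of 19089cb: {19089cb}.
30bd1e3 is not in that set, so it is not an ancestor of 19089cb.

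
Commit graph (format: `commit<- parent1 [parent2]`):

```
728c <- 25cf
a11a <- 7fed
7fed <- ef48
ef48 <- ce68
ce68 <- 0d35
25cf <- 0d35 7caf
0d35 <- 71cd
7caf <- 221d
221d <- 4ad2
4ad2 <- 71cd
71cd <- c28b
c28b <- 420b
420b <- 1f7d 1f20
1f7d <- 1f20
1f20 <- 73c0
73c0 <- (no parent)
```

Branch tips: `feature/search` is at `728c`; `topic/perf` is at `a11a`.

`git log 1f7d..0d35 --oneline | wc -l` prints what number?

Reachable from 0d35: {0d35, 1f20, 1f7d, 420b, 71cd, 73c0, c28b}.
Reachable from 1f7d: {1f20, 1f7d, 73c0}.
In 0d35's history but not 1f7d's: {0d35, 420b, 71cd, c28b} — 4 commits.

4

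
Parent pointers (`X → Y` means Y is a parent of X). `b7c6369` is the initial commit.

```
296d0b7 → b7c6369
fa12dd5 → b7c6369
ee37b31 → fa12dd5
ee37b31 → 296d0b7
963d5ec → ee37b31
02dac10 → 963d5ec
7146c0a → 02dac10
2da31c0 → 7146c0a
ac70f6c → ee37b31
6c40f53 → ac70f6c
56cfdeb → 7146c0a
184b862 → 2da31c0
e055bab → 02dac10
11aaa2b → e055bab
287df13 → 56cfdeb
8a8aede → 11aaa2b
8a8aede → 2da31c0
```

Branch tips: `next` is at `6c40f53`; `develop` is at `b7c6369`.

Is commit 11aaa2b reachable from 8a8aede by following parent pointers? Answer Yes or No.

Yes

Ancestors of 8a8aede (commits reachable by following parents): {02dac10, 11aaa2b, 296d0b7, 2da31c0, 7146c0a, 8a8aede, 963d5ec, b7c6369, e055bab, ee37b31, fa12dd5}.
11aaa2b is in that set, so it is an ancestor of 8a8aede.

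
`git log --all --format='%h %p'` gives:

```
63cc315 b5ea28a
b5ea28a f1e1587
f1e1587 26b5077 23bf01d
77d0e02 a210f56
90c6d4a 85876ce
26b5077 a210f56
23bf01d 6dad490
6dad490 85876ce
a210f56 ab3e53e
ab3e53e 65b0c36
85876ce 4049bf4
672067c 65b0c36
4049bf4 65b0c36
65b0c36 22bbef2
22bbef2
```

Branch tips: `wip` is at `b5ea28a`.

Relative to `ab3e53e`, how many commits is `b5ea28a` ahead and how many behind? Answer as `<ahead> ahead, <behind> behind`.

Reachable from b5ea28a: {22bbef2, 23bf01d, 26b5077, 4049bf4, 65b0c36, 6dad490, 85876ce, a210f56, ab3e53e, b5ea28a, f1e1587}.
Reachable from ab3e53e: {22bbef2, 65b0c36, ab3e53e}.
Only in b5ea28a's history (ahead): {23bf01d, 26b5077, 4049bf4, 6dad490, 85876ce, a210f56, b5ea28a, f1e1587} — 8.
Only in ab3e53e's history (behind): {} — 0.

8 ahead, 0 behind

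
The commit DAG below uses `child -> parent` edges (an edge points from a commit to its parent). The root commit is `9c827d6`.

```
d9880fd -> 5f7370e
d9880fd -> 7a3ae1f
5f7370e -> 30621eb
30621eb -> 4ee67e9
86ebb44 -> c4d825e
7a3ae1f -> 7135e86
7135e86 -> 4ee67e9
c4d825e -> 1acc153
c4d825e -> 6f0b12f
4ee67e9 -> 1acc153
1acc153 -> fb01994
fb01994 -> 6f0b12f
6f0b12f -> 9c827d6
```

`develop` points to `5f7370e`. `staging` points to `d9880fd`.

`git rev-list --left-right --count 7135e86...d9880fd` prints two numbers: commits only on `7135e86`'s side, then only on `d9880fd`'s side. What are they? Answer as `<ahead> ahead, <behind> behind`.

0 ahead, 4 behind

Reachable from 7135e86: {1acc153, 4ee67e9, 6f0b12f, 7135e86, 9c827d6, fb01994}.
Reachable from d9880fd: {1acc153, 30621eb, 4ee67e9, 5f7370e, 6f0b12f, 7135e86, 7a3ae1f, 9c827d6, d9880fd, fb01994}.
Only in 7135e86's history (ahead): {} — 0.
Only in d9880fd's history (behind): {30621eb, 5f7370e, 7a3ae1f, d9880fd} — 4.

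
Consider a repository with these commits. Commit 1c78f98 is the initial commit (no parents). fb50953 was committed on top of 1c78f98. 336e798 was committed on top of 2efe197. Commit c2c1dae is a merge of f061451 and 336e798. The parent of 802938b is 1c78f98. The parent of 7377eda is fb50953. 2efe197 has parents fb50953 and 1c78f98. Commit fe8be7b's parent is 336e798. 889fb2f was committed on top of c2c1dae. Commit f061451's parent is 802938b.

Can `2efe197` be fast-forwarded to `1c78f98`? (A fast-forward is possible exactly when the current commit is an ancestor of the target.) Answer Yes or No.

A fast-forward from 2efe197 to 1c78f98 is possible iff 2efe197 is an ancestor of 1c78f98.
Ancestors of 1c78f98: {1c78f98}.
2efe197 is not among them, so fast-forward is not possible.

No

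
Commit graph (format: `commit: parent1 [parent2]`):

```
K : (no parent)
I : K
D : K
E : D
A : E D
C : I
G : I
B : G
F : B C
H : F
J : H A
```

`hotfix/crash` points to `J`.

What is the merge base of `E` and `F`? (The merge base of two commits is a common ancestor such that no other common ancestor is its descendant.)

K

Ancestors of E: {D, E, K}.
Ancestors of F: {B, C, F, G, I, K}.
Common ancestors: {K}.
The only common ancestor is K, so it is the merge base.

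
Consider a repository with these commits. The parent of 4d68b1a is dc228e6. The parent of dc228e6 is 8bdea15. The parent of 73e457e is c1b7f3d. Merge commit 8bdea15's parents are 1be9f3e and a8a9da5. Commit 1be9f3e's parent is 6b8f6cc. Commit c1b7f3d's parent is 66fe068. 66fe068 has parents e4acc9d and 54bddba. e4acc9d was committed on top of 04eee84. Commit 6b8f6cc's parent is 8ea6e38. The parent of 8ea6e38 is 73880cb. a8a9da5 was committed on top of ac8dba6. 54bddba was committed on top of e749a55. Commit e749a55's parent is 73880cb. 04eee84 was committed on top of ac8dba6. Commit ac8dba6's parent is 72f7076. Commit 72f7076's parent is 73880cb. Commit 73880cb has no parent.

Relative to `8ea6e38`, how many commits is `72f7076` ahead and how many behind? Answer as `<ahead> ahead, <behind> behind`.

1 ahead, 1 behind

Reachable from 72f7076: {72f7076, 73880cb}.
Reachable from 8ea6e38: {73880cb, 8ea6e38}.
Only in 72f7076's history (ahead): {72f7076} — 1.
Only in 8ea6e38's history (behind): {8ea6e38} — 1.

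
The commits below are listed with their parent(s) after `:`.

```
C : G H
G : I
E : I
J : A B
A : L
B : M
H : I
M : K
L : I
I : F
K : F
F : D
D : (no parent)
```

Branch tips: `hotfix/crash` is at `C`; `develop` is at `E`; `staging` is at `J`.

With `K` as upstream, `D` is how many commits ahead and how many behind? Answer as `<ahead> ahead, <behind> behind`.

Reachable from D: {D}.
Reachable from K: {D, F, K}.
Only in D's history (ahead): {} — 0.
Only in K's history (behind): {F, K} — 2.

0 ahead, 2 behind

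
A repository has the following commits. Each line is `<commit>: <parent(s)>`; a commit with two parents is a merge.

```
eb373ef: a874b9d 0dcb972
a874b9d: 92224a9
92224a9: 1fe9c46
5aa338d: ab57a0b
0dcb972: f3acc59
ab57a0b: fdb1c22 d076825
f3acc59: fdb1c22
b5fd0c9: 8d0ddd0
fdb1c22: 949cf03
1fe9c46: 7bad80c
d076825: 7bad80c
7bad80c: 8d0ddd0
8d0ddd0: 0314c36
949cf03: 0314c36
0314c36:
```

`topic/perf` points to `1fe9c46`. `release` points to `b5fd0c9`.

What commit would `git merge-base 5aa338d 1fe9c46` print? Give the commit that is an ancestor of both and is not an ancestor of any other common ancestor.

Ancestors of 5aa338d: {0314c36, 5aa338d, 7bad80c, 8d0ddd0, 949cf03, ab57a0b, d076825, fdb1c22}.
Ancestors of 1fe9c46: {0314c36, 1fe9c46, 7bad80c, 8d0ddd0}.
Common ancestors: {0314c36, 7bad80c, 8d0ddd0}.
Among these, 7bad80c is not an ancestor of any other common ancestor — it is the merge base.

7bad80c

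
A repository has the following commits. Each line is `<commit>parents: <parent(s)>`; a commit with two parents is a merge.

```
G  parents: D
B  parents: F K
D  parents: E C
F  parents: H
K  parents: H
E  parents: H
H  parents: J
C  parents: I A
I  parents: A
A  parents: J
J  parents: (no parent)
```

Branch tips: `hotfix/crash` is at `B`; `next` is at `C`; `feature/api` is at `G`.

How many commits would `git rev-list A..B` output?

4

Reachable from B: {B, F, H, J, K}.
Reachable from A: {A, J}.
In B's history but not A's: {B, F, H, K} — 4 commits.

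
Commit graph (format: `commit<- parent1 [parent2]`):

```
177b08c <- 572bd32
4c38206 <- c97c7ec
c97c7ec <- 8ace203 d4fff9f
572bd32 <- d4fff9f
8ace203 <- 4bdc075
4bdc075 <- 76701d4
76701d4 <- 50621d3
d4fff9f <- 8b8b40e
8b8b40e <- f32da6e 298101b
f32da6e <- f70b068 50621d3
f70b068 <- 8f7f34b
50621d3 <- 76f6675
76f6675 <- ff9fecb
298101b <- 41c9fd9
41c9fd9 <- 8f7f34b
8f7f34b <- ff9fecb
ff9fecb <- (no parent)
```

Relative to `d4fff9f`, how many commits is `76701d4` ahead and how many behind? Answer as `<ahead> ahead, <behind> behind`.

Reachable from 76701d4: {50621d3, 76701d4, 76f6675, ff9fecb}.
Reachable from d4fff9f: {298101b, 41c9fd9, 50621d3, 76f6675, 8b8b40e, 8f7f34b, d4fff9f, f32da6e, f70b068, ff9fecb}.
Only in 76701d4's history (ahead): {76701d4} — 1.
Only in d4fff9f's history (behind): {298101b, 41c9fd9, 8b8b40e, 8f7f34b, d4fff9f, f32da6e, f70b068} — 7.

1 ahead, 7 behind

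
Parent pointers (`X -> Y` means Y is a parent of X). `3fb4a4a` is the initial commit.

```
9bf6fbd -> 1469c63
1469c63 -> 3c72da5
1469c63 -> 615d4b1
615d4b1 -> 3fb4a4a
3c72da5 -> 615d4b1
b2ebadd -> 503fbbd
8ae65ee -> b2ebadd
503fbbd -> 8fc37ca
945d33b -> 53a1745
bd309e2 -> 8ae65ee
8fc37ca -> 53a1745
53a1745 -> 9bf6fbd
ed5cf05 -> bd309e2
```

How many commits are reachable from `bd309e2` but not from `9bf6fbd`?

6

Reachable from bd309e2: {1469c63, 3c72da5, 3fb4a4a, 503fbbd, 53a1745, 615d4b1, 8ae65ee, 8fc37ca, 9bf6fbd, b2ebadd, bd309e2}.
Reachable from 9bf6fbd: {1469c63, 3c72da5, 3fb4a4a, 615d4b1, 9bf6fbd}.
In bd309e2's history but not 9bf6fbd's: {503fbbd, 53a1745, 8ae65ee, 8fc37ca, b2ebadd, bd309e2} — 6 commits.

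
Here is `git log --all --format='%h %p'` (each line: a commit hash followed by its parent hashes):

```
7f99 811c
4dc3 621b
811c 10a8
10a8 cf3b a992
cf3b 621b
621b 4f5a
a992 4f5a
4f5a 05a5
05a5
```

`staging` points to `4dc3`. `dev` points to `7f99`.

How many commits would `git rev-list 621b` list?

3

Walking parent pointers from 621b: reachable set = {05a5, 4f5a, 621b}.
That is 3 commits.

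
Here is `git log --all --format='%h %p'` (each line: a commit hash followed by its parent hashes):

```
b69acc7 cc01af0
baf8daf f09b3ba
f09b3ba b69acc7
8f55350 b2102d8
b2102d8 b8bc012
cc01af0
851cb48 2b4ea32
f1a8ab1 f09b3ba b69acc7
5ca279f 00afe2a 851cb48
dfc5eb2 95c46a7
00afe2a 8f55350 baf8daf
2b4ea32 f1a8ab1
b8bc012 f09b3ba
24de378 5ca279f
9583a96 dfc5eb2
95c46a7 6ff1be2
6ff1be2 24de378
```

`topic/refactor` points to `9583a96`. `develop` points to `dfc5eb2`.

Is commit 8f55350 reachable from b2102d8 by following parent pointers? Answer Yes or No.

Ancestors of b2102d8: {b2102d8, b69acc7, b8bc012, cc01af0, f09b3ba}.
8f55350 is not in that set, so it is not an ancestor of b2102d8.

No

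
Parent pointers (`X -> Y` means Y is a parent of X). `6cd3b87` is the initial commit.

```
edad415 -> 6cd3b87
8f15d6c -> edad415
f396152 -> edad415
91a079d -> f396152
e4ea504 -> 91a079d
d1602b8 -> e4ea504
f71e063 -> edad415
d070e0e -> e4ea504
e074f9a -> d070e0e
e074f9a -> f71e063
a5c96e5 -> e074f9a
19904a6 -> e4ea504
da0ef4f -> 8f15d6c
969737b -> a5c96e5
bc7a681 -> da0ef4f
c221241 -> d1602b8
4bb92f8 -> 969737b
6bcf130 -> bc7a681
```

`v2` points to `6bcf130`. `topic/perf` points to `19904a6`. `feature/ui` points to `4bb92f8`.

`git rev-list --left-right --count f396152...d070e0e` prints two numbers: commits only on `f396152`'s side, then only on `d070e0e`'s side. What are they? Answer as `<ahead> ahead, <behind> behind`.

0 ahead, 3 behind

Reachable from f396152: {6cd3b87, edad415, f396152}.
Reachable from d070e0e: {6cd3b87, 91a079d, d070e0e, e4ea504, edad415, f396152}.
Only in f396152's history (ahead): {} — 0.
Only in d070e0e's history (behind): {91a079d, d070e0e, e4ea504} — 3.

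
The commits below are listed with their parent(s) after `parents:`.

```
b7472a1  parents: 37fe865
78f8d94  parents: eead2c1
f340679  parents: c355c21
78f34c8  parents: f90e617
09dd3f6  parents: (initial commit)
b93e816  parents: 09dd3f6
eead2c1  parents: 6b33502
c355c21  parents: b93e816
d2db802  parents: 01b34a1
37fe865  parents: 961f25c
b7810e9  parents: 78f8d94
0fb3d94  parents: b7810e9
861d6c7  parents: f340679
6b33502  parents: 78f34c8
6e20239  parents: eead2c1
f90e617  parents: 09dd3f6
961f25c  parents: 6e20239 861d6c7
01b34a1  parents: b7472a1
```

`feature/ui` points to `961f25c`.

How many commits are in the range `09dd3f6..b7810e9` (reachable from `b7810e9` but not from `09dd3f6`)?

Reachable from b7810e9: {09dd3f6, 6b33502, 78f34c8, 78f8d94, b7810e9, eead2c1, f90e617}.
Reachable from 09dd3f6: {09dd3f6}.
In b7810e9's history but not 09dd3f6's: {6b33502, 78f34c8, 78f8d94, b7810e9, eead2c1, f90e617} — 6 commits.

6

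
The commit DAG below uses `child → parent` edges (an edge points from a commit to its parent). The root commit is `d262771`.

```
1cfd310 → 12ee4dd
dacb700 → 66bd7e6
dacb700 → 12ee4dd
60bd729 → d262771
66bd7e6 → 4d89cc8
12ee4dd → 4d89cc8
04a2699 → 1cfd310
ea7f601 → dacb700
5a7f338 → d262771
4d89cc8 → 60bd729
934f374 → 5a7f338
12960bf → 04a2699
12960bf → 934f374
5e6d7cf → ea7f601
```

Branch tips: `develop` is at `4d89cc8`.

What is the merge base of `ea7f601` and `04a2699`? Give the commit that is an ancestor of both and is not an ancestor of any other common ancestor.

Ancestors of ea7f601: {12ee4dd, 4d89cc8, 60bd729, 66bd7e6, d262771, dacb700, ea7f601}.
Ancestors of 04a2699: {04a2699, 12ee4dd, 1cfd310, 4d89cc8, 60bd729, d262771}.
Common ancestors: {12ee4dd, 4d89cc8, 60bd729, d262771}.
Among these, 12ee4dd is not an ancestor of any other common ancestor — it is the merge base.

12ee4dd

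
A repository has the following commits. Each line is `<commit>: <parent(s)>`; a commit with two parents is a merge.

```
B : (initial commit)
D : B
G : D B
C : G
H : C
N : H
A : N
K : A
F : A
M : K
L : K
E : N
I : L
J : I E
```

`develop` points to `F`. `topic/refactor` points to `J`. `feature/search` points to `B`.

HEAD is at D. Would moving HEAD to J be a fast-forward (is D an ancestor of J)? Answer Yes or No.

A fast-forward from D to J is possible iff D is an ancestor of J.
Ancestors of J: {A, B, C, D, E, G, H, I, J, K, L, N}.
D is among them, so fast-forward is possible.

Yes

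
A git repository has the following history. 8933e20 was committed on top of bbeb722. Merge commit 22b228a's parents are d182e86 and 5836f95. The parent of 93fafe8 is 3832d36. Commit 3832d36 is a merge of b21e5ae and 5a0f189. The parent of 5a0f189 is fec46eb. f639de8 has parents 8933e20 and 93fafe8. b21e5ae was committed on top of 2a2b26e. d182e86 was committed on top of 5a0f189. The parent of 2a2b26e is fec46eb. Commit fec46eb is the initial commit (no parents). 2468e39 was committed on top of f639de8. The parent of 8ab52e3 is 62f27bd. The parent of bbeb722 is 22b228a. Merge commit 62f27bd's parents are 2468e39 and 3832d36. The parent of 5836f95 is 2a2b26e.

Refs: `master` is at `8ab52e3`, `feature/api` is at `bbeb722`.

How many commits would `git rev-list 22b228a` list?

Walking parent pointers from 22b228a: reachable set = {22b228a, 2a2b26e, 5836f95, 5a0f189, d182e86, fec46eb}.
That is 6 commits.

6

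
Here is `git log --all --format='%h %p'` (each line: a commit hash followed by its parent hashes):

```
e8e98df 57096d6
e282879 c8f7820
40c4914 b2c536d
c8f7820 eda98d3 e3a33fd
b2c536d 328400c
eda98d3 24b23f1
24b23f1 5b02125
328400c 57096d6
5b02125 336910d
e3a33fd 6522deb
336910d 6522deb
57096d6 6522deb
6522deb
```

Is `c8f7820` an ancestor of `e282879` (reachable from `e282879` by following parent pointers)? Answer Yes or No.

Ancestors of e282879 (commits reachable by following parents): {24b23f1, 336910d, 5b02125, 6522deb, c8f7820, e282879, e3a33fd, eda98d3}.
c8f7820 is in that set, so it is an ancestor of e282879.

Yes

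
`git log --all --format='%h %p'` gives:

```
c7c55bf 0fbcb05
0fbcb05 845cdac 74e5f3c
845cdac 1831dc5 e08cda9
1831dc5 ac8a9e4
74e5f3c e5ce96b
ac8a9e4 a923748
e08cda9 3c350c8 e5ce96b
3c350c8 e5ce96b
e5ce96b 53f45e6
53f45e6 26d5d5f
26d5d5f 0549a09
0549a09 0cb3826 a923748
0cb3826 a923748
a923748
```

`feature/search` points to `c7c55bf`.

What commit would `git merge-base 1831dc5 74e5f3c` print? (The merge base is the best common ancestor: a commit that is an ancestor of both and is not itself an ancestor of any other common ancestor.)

Ancestors of 1831dc5: {1831dc5, a923748, ac8a9e4}.
Ancestors of 74e5f3c: {0549a09, 0cb3826, 26d5d5f, 53f45e6, 74e5f3c, a923748, e5ce96b}.
Common ancestors: {a923748}.
The only common ancestor is a923748, so it is the merge base.

a923748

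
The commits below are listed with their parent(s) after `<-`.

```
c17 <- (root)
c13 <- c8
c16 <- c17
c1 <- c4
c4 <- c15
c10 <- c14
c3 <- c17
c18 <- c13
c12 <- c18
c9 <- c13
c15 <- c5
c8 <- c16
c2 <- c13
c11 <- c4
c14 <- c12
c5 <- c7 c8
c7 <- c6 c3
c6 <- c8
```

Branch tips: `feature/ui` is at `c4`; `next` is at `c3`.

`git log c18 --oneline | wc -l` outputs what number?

Walking parent pointers from c18: reachable set = {c13, c16, c17, c18, c8}.
That is 5 commits.

5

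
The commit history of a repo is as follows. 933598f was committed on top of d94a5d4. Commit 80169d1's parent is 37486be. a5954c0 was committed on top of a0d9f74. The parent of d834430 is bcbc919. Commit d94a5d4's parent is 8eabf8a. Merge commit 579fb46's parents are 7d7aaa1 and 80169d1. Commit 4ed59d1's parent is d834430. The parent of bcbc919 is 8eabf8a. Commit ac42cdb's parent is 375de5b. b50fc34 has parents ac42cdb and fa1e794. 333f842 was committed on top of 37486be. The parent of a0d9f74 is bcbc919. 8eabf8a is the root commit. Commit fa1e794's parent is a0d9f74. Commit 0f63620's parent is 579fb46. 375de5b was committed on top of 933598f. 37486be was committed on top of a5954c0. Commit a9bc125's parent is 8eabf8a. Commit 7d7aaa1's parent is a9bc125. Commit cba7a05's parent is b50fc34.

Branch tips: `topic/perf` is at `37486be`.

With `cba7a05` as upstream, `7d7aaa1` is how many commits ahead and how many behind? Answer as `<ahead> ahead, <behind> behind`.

2 ahead, 9 behind

Reachable from 7d7aaa1: {7d7aaa1, 8eabf8a, a9bc125}.
Reachable from cba7a05: {375de5b, 8eabf8a, 933598f, a0d9f74, ac42cdb, b50fc34, bcbc919, cba7a05, d94a5d4, fa1e794}.
Only in 7d7aaa1's history (ahead): {7d7aaa1, a9bc125} — 2.
Only in cba7a05's history (behind): {375de5b, 933598f, a0d9f74, ac42cdb, b50fc34, bcbc919, cba7a05, d94a5d4, fa1e794} — 9.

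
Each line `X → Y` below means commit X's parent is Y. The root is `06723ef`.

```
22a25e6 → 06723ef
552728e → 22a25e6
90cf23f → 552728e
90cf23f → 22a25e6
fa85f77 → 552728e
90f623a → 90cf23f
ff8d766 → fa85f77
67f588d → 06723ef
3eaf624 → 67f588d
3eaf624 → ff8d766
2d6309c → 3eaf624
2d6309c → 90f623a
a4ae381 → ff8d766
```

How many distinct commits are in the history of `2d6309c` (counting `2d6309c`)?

Walking parent pointers from 2d6309c: reachable set = {06723ef, 22a25e6, 2d6309c, 3eaf624, 552728e, 67f588d, 90cf23f, 90f623a, fa85f77, ff8d766}.
That is 10 commits.

10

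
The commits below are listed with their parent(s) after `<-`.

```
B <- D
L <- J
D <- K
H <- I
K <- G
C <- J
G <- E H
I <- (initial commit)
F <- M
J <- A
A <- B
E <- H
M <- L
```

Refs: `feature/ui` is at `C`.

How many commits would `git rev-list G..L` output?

6

Reachable from L: {A, B, D, E, G, H, I, J, K, L}.
Reachable from G: {E, G, H, I}.
In L's history but not G's: {A, B, D, J, K, L} — 6 commits.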